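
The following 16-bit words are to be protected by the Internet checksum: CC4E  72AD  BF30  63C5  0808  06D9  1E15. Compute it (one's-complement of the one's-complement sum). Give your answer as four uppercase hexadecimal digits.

7117

One's-complement addition (fold any carry out of bit 15 back into bit 0):
  0xCC4E + 0x72AD = 0x13EFB → wrap carry → 0x3EFC
  0x3EFC + 0xBF30 = 0x0FE2C
  0xFE2C + 0x63C5 = 0x161F1 → wrap carry → 0x61F2
  0x61F2 + 0x0808 = 0x069FA
  0x69FA + 0x06D9 = 0x070D3
  0x70D3 + 0x1E15 = 0x08EE8
One's-complement sum = 0x8EE8.
Checksum = ~0x8EE8 & 0xFFFF = 0x7117.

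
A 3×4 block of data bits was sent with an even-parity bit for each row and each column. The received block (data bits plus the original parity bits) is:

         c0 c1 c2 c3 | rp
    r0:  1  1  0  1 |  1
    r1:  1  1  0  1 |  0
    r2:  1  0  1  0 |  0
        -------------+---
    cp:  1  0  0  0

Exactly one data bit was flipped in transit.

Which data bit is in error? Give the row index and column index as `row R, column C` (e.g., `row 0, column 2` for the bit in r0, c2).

row 1, column 2

Recompute each row's even parity and compare to rp:
  r0: data parity 1, sent rp 1 → ok
  r1: data parity 1, sent rp 0 → mismatch
  r2: data parity 0, sent rp 0 → ok
Recompute each column's even parity and compare to cp:
  c0: data parity 1, sent cp 1 → ok
  c1: data parity 0, sent cp 0 → ok
  c2: data parity 1, sent cp 0 → mismatch
  c3: data parity 0, sent cp 0 → ok
Exactly one row (r1) and one column (c2) fail → the flipped bit is at their intersection.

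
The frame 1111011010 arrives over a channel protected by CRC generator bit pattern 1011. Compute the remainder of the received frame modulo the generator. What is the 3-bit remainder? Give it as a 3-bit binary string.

Modulo-2 division of 1111011010 by 1011:
  pos 0: 1111 XOR 1011 = 0100
  pos 1: 1000 XOR 1011 = 0011
  pos 3: 1111 XOR 1011 = 0100
  pos 4: 1000 XOR 1011 = 0011
  pos 6: 1110 XOR 1011 = 0101
Remainder = 101 (nonzero — an error is detected).

101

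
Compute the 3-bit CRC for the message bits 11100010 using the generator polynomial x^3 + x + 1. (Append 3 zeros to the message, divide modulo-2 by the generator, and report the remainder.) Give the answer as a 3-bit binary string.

Append 3 zeros: 11100010000. Divide by 1011 (XOR where the leading bit is 1):
  pos 0: 1110 XOR 1011 = 0101
  pos 1: 1010 XOR 1011 = 0001
  pos 4: 1010 XOR 1011 = 0001
  pos 7: 1000 XOR 1011 = 0011
Remainder (last 3 bits) = 011. This is the CRC / FCS.

011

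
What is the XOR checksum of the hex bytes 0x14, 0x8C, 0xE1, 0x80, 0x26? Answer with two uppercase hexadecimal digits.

XOR the bytes together:
  start with 0x14
  0x14 ⊕ 0x8C = 0x98
  0x98 ⊕ 0xE1 = 0x79
  0x79 ⊕ 0x80 = 0xF9
  0xF9 ⊕ 0x26 = 0xDF

DF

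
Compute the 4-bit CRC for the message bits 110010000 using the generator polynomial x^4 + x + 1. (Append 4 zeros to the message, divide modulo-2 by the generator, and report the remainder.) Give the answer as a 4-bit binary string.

0100

Append 4 zeros: 1100100000000. Divide by 10011 (XOR where the leading bit is 1):
  pos 0: 11001 XOR 10011 = 01010
  pos 1: 10100 XOR 10011 = 00111
  pos 3: 11100 XOR 10011 = 01111
  pos 4: 11110 XOR 10011 = 01101
  pos 5: 11010 XOR 10011 = 01001
  pos 6: 10010 XOR 10011 = 00001
Remainder (last 4 bits) = 0100. This is the CRC / FCS.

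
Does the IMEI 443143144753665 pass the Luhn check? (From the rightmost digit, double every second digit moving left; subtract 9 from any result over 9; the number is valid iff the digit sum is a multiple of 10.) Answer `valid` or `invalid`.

valid

From the right, keep odd positions and double even positions (subtract 9 from any doubled value over 9):
  doubled (positions 2,4,...): 3 6 5 8 6 2 8 → sum 38
  kept (positions 1,3,...): 5 6 5 4 1 4 3 4 → sum 32
Total = 70.
70 mod 10 = 0, so the number is valid.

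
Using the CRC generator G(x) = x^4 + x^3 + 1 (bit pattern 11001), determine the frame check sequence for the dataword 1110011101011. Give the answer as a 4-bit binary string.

1000

Append 4 zeros: 11100111010110000. Divide by 11001 (XOR where the leading bit is 1):
  pos 0: 11100 XOR 11001 = 00101
  pos 2: 10111 XOR 11001 = 01110
  pos 3: 11101 XOR 11001 = 00100
  pos 5: 10001 XOR 11001 = 01000
  pos 6: 10000 XOR 11001 = 01001
  pos 7: 10011 XOR 11001 = 01010
  pos 8: 10101 XOR 11001 = 01100
  pos 9: 11000 XOR 11001 = 00001
Remainder (last 4 bits) = 1000. This is the CRC / FCS.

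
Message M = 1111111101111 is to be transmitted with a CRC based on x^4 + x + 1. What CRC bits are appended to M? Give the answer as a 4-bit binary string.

Append 4 zeros: 11111111011110000. Divide by 10011 (XOR where the leading bit is 1):
  pos 0: 11111 XOR 10011 = 01100
  pos 1: 11001 XOR 10011 = 01010
  pos 2: 10101 XOR 10011 = 00110
  pos 4: 11010 XOR 10011 = 01001
  pos 5: 10011 XOR 10011 = 00000
  pos 10: 11100 XOR 10011 = 01111
  pos 11: 11110 XOR 10011 = 01101
  pos 12: 11010 XOR 10011 = 01001
Remainder (last 4 bits) = 1001. This is the CRC / FCS.

1001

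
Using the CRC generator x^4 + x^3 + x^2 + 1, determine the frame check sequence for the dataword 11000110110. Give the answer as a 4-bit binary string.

0000

Append 4 zeros: 110001101100000. Divide by 11101 (XOR where the leading bit is 1):
  pos 0: 11000 XOR 11101 = 00101
  pos 2: 10111 XOR 11101 = 01010
  pos 3: 10100 XOR 11101 = 01001
  pos 4: 10011 XOR 11101 = 01110
  pos 5: 11101 XOR 11101 = 00000
Remainder (last 4 bits) = 0000. This is the CRC / FCS.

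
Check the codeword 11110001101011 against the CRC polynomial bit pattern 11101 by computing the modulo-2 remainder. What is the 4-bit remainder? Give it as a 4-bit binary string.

Modulo-2 division of 11110001101011 by 11101:
  pos 0: 11110 XOR 11101 = 00011
  pos 3: 11001 XOR 11101 = 00100
  pos 5: 10010 XOR 11101 = 01111
  pos 6: 11111 XOR 11101 = 00010
  pos 9: 10011 XOR 11101 = 01110
Remainder = 1110 (nonzero — an error is detected).

1110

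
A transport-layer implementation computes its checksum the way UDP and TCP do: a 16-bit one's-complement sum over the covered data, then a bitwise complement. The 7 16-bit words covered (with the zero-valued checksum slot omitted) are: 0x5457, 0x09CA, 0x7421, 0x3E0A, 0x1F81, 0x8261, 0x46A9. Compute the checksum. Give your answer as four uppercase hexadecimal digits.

One's-complement addition (fold any carry out of bit 15 back into bit 0):
  0x5457 + 0x09CA = 0x05E21
  0x5E21 + 0x7421 = 0x0D242
  0xD242 + 0x3E0A = 0x1104C → wrap carry → 0x104D
  0x104D + 0x1F81 = 0x02FCE
  0x2FCE + 0x8261 = 0x0B22F
  0xB22F + 0x46A9 = 0x0F8D8
One's-complement sum = 0xF8D8.
Checksum = ~0xF8D8 & 0xFFFF = 0x0727.

0727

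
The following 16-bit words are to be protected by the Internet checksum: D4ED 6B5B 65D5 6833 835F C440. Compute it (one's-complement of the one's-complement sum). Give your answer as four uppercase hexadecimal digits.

One's-complement addition (fold any carry out of bit 15 back into bit 0):
  0xD4ED + 0x6B5B = 0x14048 → wrap carry → 0x4049
  0x4049 + 0x65D5 = 0x0A61E
  0xA61E + 0x6833 = 0x10E51 → wrap carry → 0x0E52
  0x0E52 + 0x835F = 0x091B1
  0x91B1 + 0xC440 = 0x155F1 → wrap carry → 0x55F2
One's-complement sum = 0x55F2.
Checksum = ~0x55F2 & 0xFFFF = 0xAA0D.

AA0D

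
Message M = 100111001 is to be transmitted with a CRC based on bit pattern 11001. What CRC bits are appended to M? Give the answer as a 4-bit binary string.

0110

Append 4 zeros: 1001110010000. Divide by 11001 (XOR where the leading bit is 1):
  pos 0: 10011 XOR 11001 = 01010
  pos 1: 10101 XOR 11001 = 01100
  pos 2: 11000 XOR 11001 = 00001
  pos 6: 10100 XOR 11001 = 01101
  pos 7: 11010 XOR 11001 = 00011
Remainder (last 4 bits) = 0110. This is the CRC / FCS.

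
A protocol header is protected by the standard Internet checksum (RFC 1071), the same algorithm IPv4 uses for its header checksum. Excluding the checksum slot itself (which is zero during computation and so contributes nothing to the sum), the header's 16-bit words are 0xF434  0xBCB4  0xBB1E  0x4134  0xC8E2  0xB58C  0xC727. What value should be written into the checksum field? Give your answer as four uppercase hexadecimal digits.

One's-complement addition (fold any carry out of bit 15 back into bit 0):
  0xF434 + 0xBCB4 = 0x1B0E8 → wrap carry → 0xB0E9
  0xB0E9 + 0xBB1E = 0x16C07 → wrap carry → 0x6C08
  0x6C08 + 0x4134 = 0x0AD3C
  0xAD3C + 0xC8E2 = 0x1761E → wrap carry → 0x761F
  0x761F + 0xB58C = 0x12BAB → wrap carry → 0x2BAC
  0x2BAC + 0xC727 = 0x0F2D3
One's-complement sum = 0xF2D3.
Checksum = ~0xF2D3 & 0xFFFF = 0x0D2C.

0D2C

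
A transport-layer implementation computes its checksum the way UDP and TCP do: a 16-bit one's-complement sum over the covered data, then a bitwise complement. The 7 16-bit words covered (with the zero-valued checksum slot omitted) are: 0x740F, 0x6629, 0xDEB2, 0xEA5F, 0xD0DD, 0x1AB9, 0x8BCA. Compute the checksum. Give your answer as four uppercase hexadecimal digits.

One's-complement addition (fold any carry out of bit 15 back into bit 0):
  0x740F + 0x6629 = 0x0DA38
  0xDA38 + 0xDEB2 = 0x1B8EA → wrap carry → 0xB8EB
  0xB8EB + 0xEA5F = 0x1A34A → wrap carry → 0xA34B
  0xA34B + 0xD0DD = 0x17428 → wrap carry → 0x7429
  0x7429 + 0x1AB9 = 0x08EE2
  0x8EE2 + 0x8BCA = 0x11AAC → wrap carry → 0x1AAD
One's-complement sum = 0x1AAD.
Checksum = ~0x1AAD & 0xFFFF = 0xE552.

E552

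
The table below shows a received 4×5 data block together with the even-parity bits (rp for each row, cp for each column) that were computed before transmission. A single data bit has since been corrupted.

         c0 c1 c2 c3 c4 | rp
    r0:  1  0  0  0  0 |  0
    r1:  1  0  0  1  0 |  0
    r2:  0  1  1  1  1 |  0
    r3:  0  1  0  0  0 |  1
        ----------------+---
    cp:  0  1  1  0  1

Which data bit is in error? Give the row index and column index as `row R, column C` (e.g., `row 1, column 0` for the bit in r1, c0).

Recompute each row's even parity and compare to rp:
  r0: data parity 1, sent rp 0 → mismatch
  r1: data parity 0, sent rp 0 → ok
  r2: data parity 0, sent rp 0 → ok
  r3: data parity 1, sent rp 1 → ok
Recompute each column's even parity and compare to cp:
  c0: data parity 0, sent cp 0 → ok
  c1: data parity 0, sent cp 1 → mismatch
  c2: data parity 1, sent cp 1 → ok
  c3: data parity 0, sent cp 0 → ok
  c4: data parity 1, sent cp 1 → ok
Exactly one row (r0) and one column (c1) fail → the flipped bit is at their intersection.

row 0, column 1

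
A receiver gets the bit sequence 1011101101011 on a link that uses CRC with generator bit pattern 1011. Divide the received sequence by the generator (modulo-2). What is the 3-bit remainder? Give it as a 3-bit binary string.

Modulo-2 division of 1011101101011 by 1011:
  pos 0: 1011 XOR 1011 = 0000
  pos 4: 1011 XOR 1011 = 0000
  pos 9: 1011 XOR 1011 = 0000
Remainder = 000 (zero — the frame passes the CRC check).

000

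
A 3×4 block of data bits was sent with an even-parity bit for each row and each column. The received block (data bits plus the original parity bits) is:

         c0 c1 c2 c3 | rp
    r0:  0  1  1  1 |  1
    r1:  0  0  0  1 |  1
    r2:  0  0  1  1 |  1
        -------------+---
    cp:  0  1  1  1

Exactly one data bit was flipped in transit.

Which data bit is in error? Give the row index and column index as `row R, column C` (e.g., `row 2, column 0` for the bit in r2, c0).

row 2, column 2

Recompute each row's even parity and compare to rp:
  r0: data parity 1, sent rp 1 → ok
  r1: data parity 1, sent rp 1 → ok
  r2: data parity 0, sent rp 1 → mismatch
Recompute each column's even parity and compare to cp:
  c0: data parity 0, sent cp 0 → ok
  c1: data parity 1, sent cp 1 → ok
  c2: data parity 0, sent cp 1 → mismatch
  c3: data parity 1, sent cp 1 → ok
Exactly one row (r2) and one column (c2) fail → the flipped bit is at their intersection.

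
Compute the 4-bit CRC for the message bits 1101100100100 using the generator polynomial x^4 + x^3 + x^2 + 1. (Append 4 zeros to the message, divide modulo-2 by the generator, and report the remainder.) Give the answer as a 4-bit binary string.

Append 4 zeros: 11011001001000000. Divide by 11101 (XOR where the leading bit is 1):
  pos 0: 11011 XOR 11101 = 00110
  pos 2: 11000 XOR 11101 = 00101
  pos 4: 10110 XOR 11101 = 01011
  pos 5: 10110 XOR 11101 = 01011
  pos 6: 10111 XOR 11101 = 01010
  pos 7: 10100 XOR 11101 = 01001
  pos 8: 10010 XOR 11101 = 01111
  pos 9: 11110 XOR 11101 = 00011
  pos 12: 11000 XOR 11101 = 00101
Remainder (last 4 bits) = 0101. This is the CRC / FCS.

0101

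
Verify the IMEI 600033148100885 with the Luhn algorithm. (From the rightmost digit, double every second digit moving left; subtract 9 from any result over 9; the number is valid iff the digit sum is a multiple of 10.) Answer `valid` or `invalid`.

invalid

From the right, keep odd positions and double even positions (subtract 9 from any doubled value over 9):
  doubled (positions 2,4,...): 7 0 2 8 6 0 0 → sum 23
  kept (positions 1,3,...): 5 8 0 8 1 3 0 6 → sum 31
Total = 54.
54 mod 10 = 4, so the number is invalid.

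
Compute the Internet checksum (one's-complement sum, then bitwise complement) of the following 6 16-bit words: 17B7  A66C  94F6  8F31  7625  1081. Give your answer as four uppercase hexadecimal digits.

One's-complement addition (fold any carry out of bit 15 back into bit 0):
  0x17B7 + 0xA66C = 0x0BE23
  0xBE23 + 0x94F6 = 0x15319 → wrap carry → 0x531A
  0x531A + 0x8F31 = 0x0E24B
  0xE24B + 0x7625 = 0x15870 → wrap carry → 0x5871
  0x5871 + 0x1081 = 0x068F2
One's-complement sum = 0x68F2.
Checksum = ~0x68F2 & 0xFFFF = 0x970D.

970D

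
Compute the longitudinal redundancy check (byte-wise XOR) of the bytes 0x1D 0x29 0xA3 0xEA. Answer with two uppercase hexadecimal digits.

7D

XOR the bytes together:
  start with 0x1D
  0x1D ⊕ 0x29 = 0x34
  0x34 ⊕ 0xA3 = 0x97
  0x97 ⊕ 0xEA = 0x7D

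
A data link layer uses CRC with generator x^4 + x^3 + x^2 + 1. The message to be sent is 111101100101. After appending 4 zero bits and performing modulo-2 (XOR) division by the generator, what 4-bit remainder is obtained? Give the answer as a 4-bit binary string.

Append 4 zeros: 1111011001010000. Divide by 11101 (XOR where the leading bit is 1):
  pos 0: 11110 XOR 11101 = 00011
  pos 3: 11110 XOR 11101 = 00011
  pos 6: 11010 XOR 11101 = 00111
  pos 8: 11110 XOR 11101 = 00011
  pos 11: 11000 XOR 11101 = 00101
Remainder (last 4 bits) = 0101. This is the CRC / FCS.

0101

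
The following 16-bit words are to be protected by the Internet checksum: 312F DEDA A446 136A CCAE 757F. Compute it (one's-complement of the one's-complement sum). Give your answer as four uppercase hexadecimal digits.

F616

One's-complement addition (fold any carry out of bit 15 back into bit 0):
  0x312F + 0xDEDA = 0x11009 → wrap carry → 0x100A
  0x100A + 0xA446 = 0x0B450
  0xB450 + 0x136A = 0x0C7BA
  0xC7BA + 0xCCAE = 0x19468 → wrap carry → 0x9469
  0x9469 + 0x757F = 0x109E8 → wrap carry → 0x09E9
One's-complement sum = 0x09E9.
Checksum = ~0x09E9 & 0xFFFF = 0xF616.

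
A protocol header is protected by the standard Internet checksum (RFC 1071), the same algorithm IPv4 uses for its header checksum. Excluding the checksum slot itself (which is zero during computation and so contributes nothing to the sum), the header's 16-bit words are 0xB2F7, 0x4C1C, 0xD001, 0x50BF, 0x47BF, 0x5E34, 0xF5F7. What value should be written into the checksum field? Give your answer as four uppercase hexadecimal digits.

One's-complement addition (fold any carry out of bit 15 back into bit 0):
  0xB2F7 + 0x4C1C = 0x0FF13
  0xFF13 + 0xD001 = 0x1CF14 → wrap carry → 0xCF15
  0xCF15 + 0x50BF = 0x11FD4 → wrap carry → 0x1FD5
  0x1FD5 + 0x47BF = 0x06794
  0x6794 + 0x5E34 = 0x0C5C8
  0xC5C8 + 0xF5F7 = 0x1BBBF → wrap carry → 0xBBC0
One's-complement sum = 0xBBC0.
Checksum = ~0xBBC0 & 0xFFFF = 0x443F.

443F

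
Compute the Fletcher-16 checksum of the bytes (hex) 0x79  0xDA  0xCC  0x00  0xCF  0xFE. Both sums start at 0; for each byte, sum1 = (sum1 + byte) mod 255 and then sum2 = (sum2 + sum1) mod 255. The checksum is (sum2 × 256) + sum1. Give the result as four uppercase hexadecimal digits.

F0EF

Running sums (mod 255):
  after byte 0 (0x79): sum1=121, sum2=121
  after byte 1 (0xDA): sum1=84, sum2=205
  after byte 2 (0xCC): sum1=33, sum2=238
  after byte 3 (0x00): sum1=33, sum2=16
  after byte 4 (0xCF): sum1=240, sum2=1
  after byte 5 (0xFE): sum1=239, sum2=240
Checksum = sum2·256 + sum1 = 240·256 + 239 = 61679 = 0xF0EF.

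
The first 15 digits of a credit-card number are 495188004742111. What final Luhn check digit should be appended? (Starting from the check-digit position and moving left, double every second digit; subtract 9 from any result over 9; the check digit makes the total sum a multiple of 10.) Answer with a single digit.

6

Partial digits right→left: 1 1 1 2 4 7 4 0 0 8 8 1 5 9 4
Double every second digit counting from the check-digit position (so the 1st, 3rd, 5th, ... of the partial from the right).
  doubled (with −9 where >9): 2 2 8 8 0 7 1 8 → sum 36
  kept as-is: 1 2 7 0 8 1 9 → sum 28
Total = 36 + 28 = 64.
Check digit = (10 − (64 mod 10)) mod 10 = 6.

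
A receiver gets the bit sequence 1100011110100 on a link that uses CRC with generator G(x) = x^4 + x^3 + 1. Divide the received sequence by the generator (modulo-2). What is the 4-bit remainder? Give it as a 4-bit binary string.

Modulo-2 division of 1100011110100 by 11001:
  pos 0: 11000 XOR 11001 = 00001
  pos 4: 11111 XOR 11001 = 00110
  pos 6: 11001 XOR 11001 = 00000
Remainder = 0000 (zero — the frame passes the CRC check).

0000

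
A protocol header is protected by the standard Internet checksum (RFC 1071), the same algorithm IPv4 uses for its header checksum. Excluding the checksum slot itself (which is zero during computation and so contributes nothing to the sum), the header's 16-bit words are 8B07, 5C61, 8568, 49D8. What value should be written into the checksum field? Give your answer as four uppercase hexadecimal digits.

One's-complement addition (fold any carry out of bit 15 back into bit 0):
  0x8B07 + 0x5C61 = 0x0E768
  0xE768 + 0x8568 = 0x16CD0 → wrap carry → 0x6CD1
  0x6CD1 + 0x49D8 = 0x0B6A9
One's-complement sum = 0xB6A9.
Checksum = ~0xB6A9 & 0xFFFF = 0x4956.

4956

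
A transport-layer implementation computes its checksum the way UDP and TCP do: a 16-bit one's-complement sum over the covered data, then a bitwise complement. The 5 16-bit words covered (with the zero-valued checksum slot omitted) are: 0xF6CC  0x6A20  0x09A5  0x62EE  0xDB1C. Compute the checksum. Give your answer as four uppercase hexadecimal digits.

5762

One's-complement addition (fold any carry out of bit 15 back into bit 0):
  0xF6CC + 0x6A20 = 0x160EC → wrap carry → 0x60ED
  0x60ED + 0x09A5 = 0x06A92
  0x6A92 + 0x62EE = 0x0CD80
  0xCD80 + 0xDB1C = 0x1A89C → wrap carry → 0xA89D
One's-complement sum = 0xA89D.
Checksum = ~0xA89D & 0xFFFF = 0x5762.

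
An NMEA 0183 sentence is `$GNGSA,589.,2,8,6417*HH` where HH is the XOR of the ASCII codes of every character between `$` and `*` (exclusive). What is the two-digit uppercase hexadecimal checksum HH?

XOR the ASCII codes of the payload characters:
  'G' = 0x47 → acc = 0x47
  'N' = 0x4E → acc = 0x09
  'G' = 0x47 → acc = 0x4E
  'S' = 0x53 → acc = 0x1D
  'A' = 0x41 → acc = 0x5C
  ',' = 0x2C → acc = 0x70
  '5' = 0x35 → acc = 0x45
  '8' = 0x38 → acc = 0x7D
  '9' = 0x39 → acc = 0x44
  '.' = 0x2E → acc = 0x6A
  ',' = 0x2C → acc = 0x46
  '2' = 0x32 → acc = 0x74
  ',' = 0x2C → acc = 0x58
  '8' = 0x38 → acc = 0x60
  ',' = 0x2C → acc = 0x4C
  '6' = 0x36 → acc = 0x7A
  '4' = 0x34 → acc = 0x4E
  '1' = 0x31 → acc = 0x7F
  '7' = 0x37 → acc = 0x48
Checksum = 0x48.

48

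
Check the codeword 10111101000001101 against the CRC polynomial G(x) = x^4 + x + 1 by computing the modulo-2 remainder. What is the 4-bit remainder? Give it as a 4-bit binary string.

0000

Modulo-2 division of 10111101000001101 by 10011:
  pos 0: 10111 XOR 10011 = 00100
  pos 2: 10010 XOR 10011 = 00001
  pos 6: 11000 XOR 10011 = 01011
  pos 7: 10110 XOR 10011 = 00101
  pos 9: 10101 XOR 10011 = 00110
  pos 11: 11010 XOR 10011 = 01001
  pos 12: 10011 XOR 10011 = 00000
Remainder = 0000 (zero — the frame passes the CRC check).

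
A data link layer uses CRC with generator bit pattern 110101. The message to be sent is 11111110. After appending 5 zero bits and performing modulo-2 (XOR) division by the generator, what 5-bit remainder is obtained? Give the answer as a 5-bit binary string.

01110

Append 5 zeros: 1111111000000. Divide by 110101 (XOR where the leading bit is 1):
  pos 0: 111111 XOR 110101 = 001010
  pos 2: 101010 XOR 110101 = 011111
  pos 3: 111110 XOR 110101 = 001011
  pos 5: 101100 XOR 110101 = 011001
  pos 6: 110010 XOR 110101 = 000111
Remainder (last 5 bits) = 01110. This is the CRC / FCS.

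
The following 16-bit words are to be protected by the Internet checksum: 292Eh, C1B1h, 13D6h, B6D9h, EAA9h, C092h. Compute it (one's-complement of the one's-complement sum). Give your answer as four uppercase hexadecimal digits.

9F33

One's-complement addition (fold any carry out of bit 15 back into bit 0):
  0x292E + 0xC1B1 = 0x0EADF
  0xEADF + 0x13D6 = 0x0FEB5
  0xFEB5 + 0xB6D9 = 0x1B58E → wrap carry → 0xB58F
  0xB58F + 0xEAA9 = 0x1A038 → wrap carry → 0xA039
  0xA039 + 0xC092 = 0x160CB → wrap carry → 0x60CC
One's-complement sum = 0x60CC.
Checksum = ~0x60CC & 0xFFFF = 0x9F33.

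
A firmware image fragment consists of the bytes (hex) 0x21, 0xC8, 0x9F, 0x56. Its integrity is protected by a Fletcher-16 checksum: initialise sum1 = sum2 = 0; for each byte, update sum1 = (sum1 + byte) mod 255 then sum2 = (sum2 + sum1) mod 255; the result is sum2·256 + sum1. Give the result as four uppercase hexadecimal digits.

Running sums (mod 255):
  after byte 0 (0x21): sum1=33, sum2=33
  after byte 1 (0xC8): sum1=233, sum2=11
  after byte 2 (0x9F): sum1=137, sum2=148
  after byte 3 (0x56): sum1=223, sum2=116
Checksum = sum2·256 + sum1 = 116·256 + 223 = 29919 = 0x74DF.

74DF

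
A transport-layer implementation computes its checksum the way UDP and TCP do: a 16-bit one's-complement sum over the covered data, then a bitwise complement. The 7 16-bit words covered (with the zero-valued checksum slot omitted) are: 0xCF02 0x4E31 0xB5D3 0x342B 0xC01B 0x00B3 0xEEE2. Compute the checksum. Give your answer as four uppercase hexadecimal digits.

491B

One's-complement addition (fold any carry out of bit 15 back into bit 0):
  0xCF02 + 0x4E31 = 0x11D33 → wrap carry → 0x1D34
  0x1D34 + 0xB5D3 = 0x0D307
  0xD307 + 0x342B = 0x10732 → wrap carry → 0x0733
  0x0733 + 0xC01B = 0x0C74E
  0xC74E + 0x00B3 = 0x0C801
  0xC801 + 0xEEE2 = 0x1B6E3 → wrap carry → 0xB6E4
One's-complement sum = 0xB6E4.
Checksum = ~0xB6E4 & 0xFFFF = 0x491B.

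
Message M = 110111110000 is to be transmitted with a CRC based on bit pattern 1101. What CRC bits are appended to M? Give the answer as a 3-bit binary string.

010

Append 3 zeros: 110111110000000. Divide by 1101 (XOR where the leading bit is 1):
  pos 0: 1101 XOR 1101 = 0000
  pos 4: 1111 XOR 1101 = 0010
  pos 6: 1000 XOR 1101 = 0101
  pos 7: 1010 XOR 1101 = 0111
  pos 8: 1110 XOR 1101 = 0011
  pos 10: 1100 XOR 1101 = 0001
Remainder (last 3 bits) = 010. This is the CRC / FCS.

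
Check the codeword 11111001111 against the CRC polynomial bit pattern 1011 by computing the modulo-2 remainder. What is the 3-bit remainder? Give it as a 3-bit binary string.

101

Modulo-2 division of 11111001111 by 1011:
  pos 0: 1111 XOR 1011 = 0100
  pos 1: 1001 XOR 1011 = 0010
  pos 3: 1000 XOR 1011 = 0011
  pos 5: 1111 XOR 1011 = 0100
  pos 6: 1001 XOR 1011 = 0010
Remainder = 101 (nonzero — an error is detected).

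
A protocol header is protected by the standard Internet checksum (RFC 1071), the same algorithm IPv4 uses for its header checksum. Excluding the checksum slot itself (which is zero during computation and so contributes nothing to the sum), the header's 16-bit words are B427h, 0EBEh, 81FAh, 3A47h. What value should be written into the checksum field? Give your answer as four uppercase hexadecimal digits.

80D8

One's-complement addition (fold any carry out of bit 15 back into bit 0):
  0xB427 + 0x0EBE = 0x0C2E5
  0xC2E5 + 0x81FA = 0x144DF → wrap carry → 0x44E0
  0x44E0 + 0x3A47 = 0x07F27
One's-complement sum = 0x7F27.
Checksum = ~0x7F27 & 0xFFFF = 0x80D8.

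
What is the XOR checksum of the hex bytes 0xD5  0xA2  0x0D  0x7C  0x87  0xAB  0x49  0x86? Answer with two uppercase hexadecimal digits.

E5

XOR the bytes together:
  start with 0xD5
  0xD5 ⊕ 0xA2 = 0x77
  0x77 ⊕ 0x0D = 0x7A
  0x7A ⊕ 0x7C = 0x06
  0x06 ⊕ 0x87 = 0x81
  0x81 ⊕ 0xAB = 0x2A
  0x2A ⊕ 0x49 = 0x63
  0x63 ⊕ 0x86 = 0xE5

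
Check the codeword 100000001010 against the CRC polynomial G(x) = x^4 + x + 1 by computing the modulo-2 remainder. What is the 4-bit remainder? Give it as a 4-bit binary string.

0100

Modulo-2 division of 100000001010 by 10011:
  pos 0: 10000 XOR 10011 = 00011
  pos 3: 11000 XOR 10011 = 01011
  pos 4: 10111 XOR 10011 = 00100
  pos 6: 10001 XOR 10011 = 00010
Remainder = 0100 (nonzero — an error is detected).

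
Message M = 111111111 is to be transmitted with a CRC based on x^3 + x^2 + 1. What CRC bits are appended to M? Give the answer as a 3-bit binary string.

010

Append 3 zeros: 111111111000. Divide by 1101 (XOR where the leading bit is 1):
  pos 0: 1111 XOR 1101 = 0010
  pos 2: 1011 XOR 1101 = 0110
  pos 3: 1101 XOR 1101 = 0000
  pos 7: 1100 XOR 1101 = 0001
Remainder (last 3 bits) = 010. This is the CRC / FCS.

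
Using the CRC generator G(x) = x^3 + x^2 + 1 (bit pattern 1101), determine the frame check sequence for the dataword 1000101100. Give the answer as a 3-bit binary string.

Append 3 zeros: 1000101100000. Divide by 1101 (XOR where the leading bit is 1):
  pos 0: 1000 XOR 1101 = 0101
  pos 1: 1011 XOR 1101 = 0110
  pos 2: 1100 XOR 1101 = 0001
  pos 5: 1110 XOR 1101 = 0011
  pos 7: 1100 XOR 1101 = 0001
Remainder (last 3 bits) = 100. This is the CRC / FCS.

100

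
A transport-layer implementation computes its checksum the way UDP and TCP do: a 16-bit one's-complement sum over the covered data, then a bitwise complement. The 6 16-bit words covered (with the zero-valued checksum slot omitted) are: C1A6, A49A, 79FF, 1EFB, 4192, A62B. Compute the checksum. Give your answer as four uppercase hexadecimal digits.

1906

One's-complement addition (fold any carry out of bit 15 back into bit 0):
  0xC1A6 + 0xA49A = 0x16640 → wrap carry → 0x6641
  0x6641 + 0x79FF = 0x0E040
  0xE040 + 0x1EFB = 0x0FF3B
  0xFF3B + 0x4192 = 0x140CD → wrap carry → 0x40CE
  0x40CE + 0xA62B = 0x0E6F9
One's-complement sum = 0xE6F9.
Checksum = ~0xE6F9 & 0xFFFF = 0x1906.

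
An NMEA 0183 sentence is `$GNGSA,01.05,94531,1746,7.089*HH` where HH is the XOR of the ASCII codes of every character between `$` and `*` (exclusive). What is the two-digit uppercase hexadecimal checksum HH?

60

XOR the ASCII codes of the payload characters:
  'G' = 0x47 → acc = 0x47
  'N' = 0x4E → acc = 0x09
  'G' = 0x47 → acc = 0x4E
  'S' = 0x53 → acc = 0x1D
  'A' = 0x41 → acc = 0x5C
  ',' = 0x2C → acc = 0x70
  '0' = 0x30 → acc = 0x40
  '1' = 0x31 → acc = 0x71
  '.' = 0x2E → acc = 0x5F
  '0' = 0x30 → acc = 0x6F
  '5' = 0x35 → acc = 0x5A
  ',' = 0x2C → acc = 0x76
  '9' = 0x39 → acc = 0x4F
  '4' = 0x34 → acc = 0x7B
  '5' = 0x35 → acc = 0x4E
  '3' = 0x33 → acc = 0x7D
  '1' = 0x31 → acc = 0x4C
  ',' = 0x2C → acc = 0x60
  '1' = 0x31 → acc = 0x51
  '7' = 0x37 → acc = 0x66
  '4' = 0x34 → acc = 0x52
  '6' = 0x36 → acc = 0x64
  ',' = 0x2C → acc = 0x48
  '7' = 0x37 → acc = 0x7F
  '.' = 0x2E → acc = 0x51
  '0' = 0x30 → acc = 0x61
  '8' = 0x38 → acc = 0x59
  '9' = 0x39 → acc = 0x60
Checksum = 0x60.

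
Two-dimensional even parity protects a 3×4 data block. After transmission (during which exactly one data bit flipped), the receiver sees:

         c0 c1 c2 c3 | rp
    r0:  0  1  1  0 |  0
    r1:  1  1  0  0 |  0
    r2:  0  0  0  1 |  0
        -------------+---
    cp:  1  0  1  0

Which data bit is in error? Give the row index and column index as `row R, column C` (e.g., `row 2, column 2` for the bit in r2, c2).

row 2, column 3

Recompute each row's even parity and compare to rp:
  r0: data parity 0, sent rp 0 → ok
  r1: data parity 0, sent rp 0 → ok
  r2: data parity 1, sent rp 0 → mismatch
Recompute each column's even parity and compare to cp:
  c0: data parity 1, sent cp 1 → ok
  c1: data parity 0, sent cp 0 → ok
  c2: data parity 1, sent cp 1 → ok
  c3: data parity 1, sent cp 0 → mismatch
Exactly one row (r2) and one column (c3) fail → the flipped bit is at their intersection.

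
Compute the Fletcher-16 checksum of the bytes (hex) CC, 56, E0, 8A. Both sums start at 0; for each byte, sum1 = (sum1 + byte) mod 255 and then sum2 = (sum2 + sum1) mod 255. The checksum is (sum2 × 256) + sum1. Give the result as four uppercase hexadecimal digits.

Running sums (mod 255):
  after byte 0 (CC): sum1=204, sum2=204
  after byte 1 (56): sum1=35, sum2=239
  after byte 2 (E0): sum1=4, sum2=243
  after byte 3 (8A): sum1=142, sum2=130
Checksum = sum2·256 + sum1 = 130·256 + 142 = 33422 = 0x828E.

828E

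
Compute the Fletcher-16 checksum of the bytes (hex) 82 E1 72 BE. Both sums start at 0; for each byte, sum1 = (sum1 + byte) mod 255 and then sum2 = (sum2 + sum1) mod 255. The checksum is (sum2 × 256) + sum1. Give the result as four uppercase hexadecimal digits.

Running sums (mod 255):
  after byte 0 (82): sum1=130, sum2=130
  after byte 1 (E1): sum1=100, sum2=230
  after byte 2 (72): sum1=214, sum2=189
  after byte 3 (BE): sum1=149, sum2=83
Checksum = sum2·256 + sum1 = 83·256 + 149 = 21397 = 0x5395.

5395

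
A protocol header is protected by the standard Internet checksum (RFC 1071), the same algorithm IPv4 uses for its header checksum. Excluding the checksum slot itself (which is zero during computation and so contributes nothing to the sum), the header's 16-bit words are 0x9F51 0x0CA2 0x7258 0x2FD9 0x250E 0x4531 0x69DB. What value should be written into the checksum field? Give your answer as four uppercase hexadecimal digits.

DDBF

One's-complement addition (fold any carry out of bit 15 back into bit 0):
  0x9F51 + 0x0CA2 = 0x0ABF3
  0xABF3 + 0x7258 = 0x11E4B → wrap carry → 0x1E4C
  0x1E4C + 0x2FD9 = 0x04E25
  0x4E25 + 0x250E = 0x07333
  0x7333 + 0x4531 = 0x0B864
  0xB864 + 0x69DB = 0x1223F → wrap carry → 0x2240
One's-complement sum = 0x2240.
Checksum = ~0x2240 & 0xFFFF = 0xDDBF.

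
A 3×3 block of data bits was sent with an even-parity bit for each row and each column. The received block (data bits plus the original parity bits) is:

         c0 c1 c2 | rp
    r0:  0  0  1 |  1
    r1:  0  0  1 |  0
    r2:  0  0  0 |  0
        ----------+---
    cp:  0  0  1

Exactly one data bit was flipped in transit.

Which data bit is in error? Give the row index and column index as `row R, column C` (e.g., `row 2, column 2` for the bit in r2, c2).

row 1, column 2

Recompute each row's even parity and compare to rp:
  r0: data parity 1, sent rp 1 → ok
  r1: data parity 1, sent rp 0 → mismatch
  r2: data parity 0, sent rp 0 → ok
Recompute each column's even parity and compare to cp:
  c0: data parity 0, sent cp 0 → ok
  c1: data parity 0, sent cp 0 → ok
  c2: data parity 0, sent cp 1 → mismatch
Exactly one row (r1) and one column (c2) fail → the flipped bit is at their intersection.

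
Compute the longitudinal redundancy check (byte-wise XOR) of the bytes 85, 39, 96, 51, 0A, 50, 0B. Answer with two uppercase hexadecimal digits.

2A

XOR the bytes together:
  start with 0x85
  0x85 ⊕ 0x39 = 0xBC
  0xBC ⊕ 0x96 = 0x2A
  0x2A ⊕ 0x51 = 0x7B
  0x7B ⊕ 0x0A = 0x71
  0x71 ⊕ 0x50 = 0x21
  0x21 ⊕ 0x0B = 0x2A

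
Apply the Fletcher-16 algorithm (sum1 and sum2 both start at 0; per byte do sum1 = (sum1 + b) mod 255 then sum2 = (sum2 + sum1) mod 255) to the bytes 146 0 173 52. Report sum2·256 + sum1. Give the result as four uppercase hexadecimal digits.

Running sums (mod 255):
  after byte 0 (146): sum1=146, sum2=146
  after byte 1 (0): sum1=146, sum2=37
  after byte 2 (173): sum1=64, sum2=101
  after byte 3 (52): sum1=116, sum2=217
Checksum = sum2·256 + sum1 = 217·256 + 116 = 55668 = 0xD974.

D974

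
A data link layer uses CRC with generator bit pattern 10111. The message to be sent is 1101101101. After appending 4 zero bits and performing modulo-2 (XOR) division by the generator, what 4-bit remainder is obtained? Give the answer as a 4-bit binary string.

Append 4 zeros: 11011011010000. Divide by 10111 (XOR where the leading bit is 1):
  pos 0: 11011 XOR 10111 = 01100
  pos 1: 11000 XOR 10111 = 01111
  pos 2: 11111 XOR 10111 = 01000
  pos 3: 10001 XOR 10111 = 00110
  pos 5: 11001 XOR 10111 = 01110
  pos 6: 11100 XOR 10111 = 01011
  pos 7: 10110 XOR 10111 = 00001
Remainder (last 4 bits) = 0100. This is the CRC / FCS.

0100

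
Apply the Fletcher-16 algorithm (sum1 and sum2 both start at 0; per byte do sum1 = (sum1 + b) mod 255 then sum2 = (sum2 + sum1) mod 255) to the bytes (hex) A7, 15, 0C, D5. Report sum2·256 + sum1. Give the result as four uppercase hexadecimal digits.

Running sums (mod 255):
  after byte 0 (A7): sum1=167, sum2=167
  after byte 1 (15): sum1=188, sum2=100
  after byte 2 (0C): sum1=200, sum2=45
  after byte 3 (D5): sum1=158, sum2=203
Checksum = sum2·256 + sum1 = 203·256 + 158 = 52126 = 0xCB9E.

CB9E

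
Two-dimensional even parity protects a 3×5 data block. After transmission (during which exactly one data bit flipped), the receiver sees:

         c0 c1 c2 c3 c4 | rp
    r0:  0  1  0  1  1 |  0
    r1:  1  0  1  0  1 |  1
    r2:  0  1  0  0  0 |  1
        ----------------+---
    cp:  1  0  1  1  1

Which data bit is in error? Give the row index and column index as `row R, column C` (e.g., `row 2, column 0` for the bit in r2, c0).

row 0, column 4

Recompute each row's even parity and compare to rp:
  r0: data parity 1, sent rp 0 → mismatch
  r1: data parity 1, sent rp 1 → ok
  r2: data parity 1, sent rp 1 → ok
Recompute each column's even parity and compare to cp:
  c0: data parity 1, sent cp 1 → ok
  c1: data parity 0, sent cp 0 → ok
  c2: data parity 1, sent cp 1 → ok
  c3: data parity 1, sent cp 1 → ok
  c4: data parity 0, sent cp 1 → mismatch
Exactly one row (r0) and one column (c4) fail → the flipped bit is at their intersection.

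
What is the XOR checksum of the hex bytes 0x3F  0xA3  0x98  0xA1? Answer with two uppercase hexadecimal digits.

A5

XOR the bytes together:
  start with 0x3F
  0x3F ⊕ 0xA3 = 0x9C
  0x9C ⊕ 0x98 = 0x04
  0x04 ⊕ 0xA1 = 0xA5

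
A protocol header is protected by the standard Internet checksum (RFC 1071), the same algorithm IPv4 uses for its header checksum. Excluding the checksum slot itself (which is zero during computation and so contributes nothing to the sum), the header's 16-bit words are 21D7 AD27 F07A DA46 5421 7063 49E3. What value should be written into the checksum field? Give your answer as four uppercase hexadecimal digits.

57D7

One's-complement addition (fold any carry out of bit 15 back into bit 0):
  0x21D7 + 0xAD27 = 0x0CEFE
  0xCEFE + 0xF07A = 0x1BF78 → wrap carry → 0xBF79
  0xBF79 + 0xDA46 = 0x199BF → wrap carry → 0x99C0
  0x99C0 + 0x5421 = 0x0EDE1
  0xEDE1 + 0x7063 = 0x15E44 → wrap carry → 0x5E45
  0x5E45 + 0x49E3 = 0x0A828
One's-complement sum = 0xA828.
Checksum = ~0xA828 & 0xFFFF = 0x57D7.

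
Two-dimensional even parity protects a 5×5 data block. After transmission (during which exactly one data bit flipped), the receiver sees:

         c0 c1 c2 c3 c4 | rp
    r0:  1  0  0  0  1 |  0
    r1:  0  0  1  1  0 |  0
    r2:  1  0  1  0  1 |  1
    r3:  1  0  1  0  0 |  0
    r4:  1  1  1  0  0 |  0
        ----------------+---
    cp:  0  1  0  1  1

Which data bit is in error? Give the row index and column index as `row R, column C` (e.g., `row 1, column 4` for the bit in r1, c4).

row 4, column 4

Recompute each row's even parity and compare to rp:
  r0: data parity 0, sent rp 0 → ok
  r1: data parity 0, sent rp 0 → ok
  r2: data parity 1, sent rp 1 → ok
  r3: data parity 0, sent rp 0 → ok
  r4: data parity 1, sent rp 0 → mismatch
Recompute each column's even parity and compare to cp:
  c0: data parity 0, sent cp 0 → ok
  c1: data parity 1, sent cp 1 → ok
  c2: data parity 0, sent cp 0 → ok
  c3: data parity 1, sent cp 1 → ok
  c4: data parity 0, sent cp 1 → mismatch
Exactly one row (r4) and one column (c4) fail → the flipped bit is at their intersection.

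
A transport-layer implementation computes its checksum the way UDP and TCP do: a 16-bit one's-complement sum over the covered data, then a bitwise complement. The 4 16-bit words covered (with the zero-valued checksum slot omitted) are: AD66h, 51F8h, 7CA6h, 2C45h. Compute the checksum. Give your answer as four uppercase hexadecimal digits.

One's-complement addition (fold any carry out of bit 15 back into bit 0):
  0xAD66 + 0x51F8 = 0x0FF5E
  0xFF5E + 0x7CA6 = 0x17C04 → wrap carry → 0x7C05
  0x7C05 + 0x2C45 = 0x0A84A
One's-complement sum = 0xA84A.
Checksum = ~0xA84A & 0xFFFF = 0x57B5.

57B5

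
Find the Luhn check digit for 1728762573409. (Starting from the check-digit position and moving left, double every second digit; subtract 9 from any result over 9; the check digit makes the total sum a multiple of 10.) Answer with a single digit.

Partial digits right→left: 9 0 4 3 7 5 2 6 7 8 2 7 1
Double every second digit counting from the check-digit position (so the 1st, 3rd, 5th, ... of the partial from the right).
  doubled (with −9 where >9): 9 8 5 4 5 4 2 → sum 37
  kept as-is: 0 3 5 6 8 7 → sum 29
Total = 37 + 29 = 66.
Check digit = (10 − (66 mod 10)) mod 10 = 4.

4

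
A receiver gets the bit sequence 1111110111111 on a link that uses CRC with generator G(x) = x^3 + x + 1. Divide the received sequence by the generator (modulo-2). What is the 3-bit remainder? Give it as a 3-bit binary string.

000

Modulo-2 division of 1111110111111 by 1011:
  pos 0: 1111 XOR 1011 = 0100
  pos 1: 1001 XOR 1011 = 0010
  pos 3: 1010 XOR 1011 = 0001
  pos 6: 1111 XOR 1011 = 0100
  pos 7: 1001 XOR 1011 = 0010
  pos 9: 1011 XOR 1011 = 0000
Remainder = 000 (zero — the frame passes the CRC check).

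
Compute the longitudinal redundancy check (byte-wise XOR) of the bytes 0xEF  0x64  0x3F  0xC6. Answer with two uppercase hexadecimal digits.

XOR the bytes together:
  start with 0xEF
  0xEF ⊕ 0x64 = 0x8B
  0x8B ⊕ 0x3F = 0xB4
  0xB4 ⊕ 0xC6 = 0x72

72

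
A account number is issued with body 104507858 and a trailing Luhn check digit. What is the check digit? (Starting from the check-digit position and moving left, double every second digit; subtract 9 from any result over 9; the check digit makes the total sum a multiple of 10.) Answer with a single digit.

9

Partial digits right→left: 8 5 8 7 0 5 4 0 1
Double every second digit counting from the check-digit position (so the 1st, 3rd, 5th, ... of the partial from the right).
  doubled (with −9 where >9): 7 7 0 8 2 → sum 24
  kept as-is: 5 7 5 0 → sum 17
Total = 24 + 17 = 41.
Check digit = (10 − (41 mod 10)) mod 10 = 9.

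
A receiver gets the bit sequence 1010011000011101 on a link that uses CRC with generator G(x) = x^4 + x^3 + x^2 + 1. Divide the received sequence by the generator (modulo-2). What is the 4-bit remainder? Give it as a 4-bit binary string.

Modulo-2 division of 1010011000011101 by 11101:
  pos 0: 10100 XOR 11101 = 01001
  pos 1: 10011 XOR 11101 = 01110
  pos 2: 11101 XOR 11101 = 00000
  pos 11: 11101 XOR 11101 = 00000
Remainder = 0000 (zero — the frame passes the CRC check).

0000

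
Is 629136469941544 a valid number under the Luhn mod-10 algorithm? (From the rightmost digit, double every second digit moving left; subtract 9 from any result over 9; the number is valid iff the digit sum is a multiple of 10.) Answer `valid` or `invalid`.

invalid

From the right, keep odd positions and double even positions (subtract 9 from any doubled value over 9):
  doubled (positions 2,4,...): 8 2 9 3 3 2 4 → sum 31
  kept (positions 1,3,...): 4 5 4 9 4 3 9 6 → sum 44
Total = 75.
75 mod 10 = 5, so the number is invalid.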